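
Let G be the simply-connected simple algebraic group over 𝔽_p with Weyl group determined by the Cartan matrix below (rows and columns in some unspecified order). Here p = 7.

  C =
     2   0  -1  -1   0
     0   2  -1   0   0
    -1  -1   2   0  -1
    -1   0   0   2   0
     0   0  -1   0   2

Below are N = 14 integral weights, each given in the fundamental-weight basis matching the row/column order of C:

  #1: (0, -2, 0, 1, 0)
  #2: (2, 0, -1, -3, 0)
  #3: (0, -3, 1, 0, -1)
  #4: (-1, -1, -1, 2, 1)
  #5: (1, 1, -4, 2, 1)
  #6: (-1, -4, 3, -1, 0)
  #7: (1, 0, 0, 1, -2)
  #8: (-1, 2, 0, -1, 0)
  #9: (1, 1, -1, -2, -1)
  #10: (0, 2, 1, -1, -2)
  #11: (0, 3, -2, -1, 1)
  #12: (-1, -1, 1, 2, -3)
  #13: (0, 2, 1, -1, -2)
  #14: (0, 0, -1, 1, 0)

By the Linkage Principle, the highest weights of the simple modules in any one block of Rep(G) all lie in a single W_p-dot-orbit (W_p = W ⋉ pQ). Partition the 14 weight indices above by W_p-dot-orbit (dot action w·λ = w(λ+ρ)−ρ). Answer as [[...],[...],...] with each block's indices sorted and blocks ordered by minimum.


D_5 Cartan matrix, 5 simple roots permuted; ρ=(1,1,1,1,1).

W_7-reps of the 14 weights in Ā_7 (same 5-coord order as C):

    [1] (1, 1, 0, 2, 1)
    [2] (1, 1, 0, 2, 1)
    [3] (1, 2, 0, 1, 0)
    [4] (0, 0, 0, 3, 2)
    [5] (1, 1, 0, 2, 1)
    [6] (0, 3, 1, 0, 1)
    [7] (1, 1, 0, 2, 1)
    [8] (0, 3, 1, 0, 1)
    [9] (1, 2, 0, 1, 0)
    [10] (0, 3, 1, 0, 1)
    [11] (0, 3, 1, 0, 1)
    [12] (0, 0, 0, 3, 2)
    [13] (0, 3, 1, 0, 1)
    [14] (1, 1, 0, 2, 1)

Partition of {1..14} into 4 W_7-dot-orbits:

[[1, 2, 5, 7, 14], [3, 9], [4, 12], [6, 8, 10, 11, 13]]


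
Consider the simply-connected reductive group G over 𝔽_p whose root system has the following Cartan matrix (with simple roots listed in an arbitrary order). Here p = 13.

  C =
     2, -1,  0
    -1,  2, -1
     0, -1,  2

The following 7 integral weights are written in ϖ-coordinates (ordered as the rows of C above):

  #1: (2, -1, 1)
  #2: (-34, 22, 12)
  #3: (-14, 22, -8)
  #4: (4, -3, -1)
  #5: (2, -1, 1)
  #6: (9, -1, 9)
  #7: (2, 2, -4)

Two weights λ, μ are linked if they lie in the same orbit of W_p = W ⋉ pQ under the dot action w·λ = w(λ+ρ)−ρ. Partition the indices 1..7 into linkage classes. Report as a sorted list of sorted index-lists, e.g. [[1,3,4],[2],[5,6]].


A_3 Cartan matrix, 3 simple roots permuted; ρ=(1,1,1).

Each λ_j+ρ reduced to Ā_13; 3-tuples below use C's row order:

  [1] (3, 0, 2) · [2] (3, 0, 3) · [3] (3, 0, 3) · [4] (3, 0, 2) · [5] (3, 0, 2) · [6] (3, 0, 3) · [7] (3, 0, 3)

Grouping the 7 weights by Ā_13-representative: 2 linkage classes.

[[1, 4, 5], [2, 3, 6, 7]]


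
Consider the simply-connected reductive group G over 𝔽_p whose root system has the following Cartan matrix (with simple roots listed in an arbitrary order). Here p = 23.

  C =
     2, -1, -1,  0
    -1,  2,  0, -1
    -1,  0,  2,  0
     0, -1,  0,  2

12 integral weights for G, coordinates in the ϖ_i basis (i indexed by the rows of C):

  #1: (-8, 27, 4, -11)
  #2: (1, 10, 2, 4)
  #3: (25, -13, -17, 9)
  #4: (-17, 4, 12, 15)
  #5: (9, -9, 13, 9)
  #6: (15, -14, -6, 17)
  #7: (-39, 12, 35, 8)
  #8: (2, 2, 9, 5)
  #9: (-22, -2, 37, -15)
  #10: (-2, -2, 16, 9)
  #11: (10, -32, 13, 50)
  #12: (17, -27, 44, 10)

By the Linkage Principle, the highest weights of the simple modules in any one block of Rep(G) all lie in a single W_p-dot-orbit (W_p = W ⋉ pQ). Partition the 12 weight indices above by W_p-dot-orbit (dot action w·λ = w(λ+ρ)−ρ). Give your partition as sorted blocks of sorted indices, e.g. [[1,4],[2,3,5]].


A_4 Cartan matrix, 4 simple roots permuted; ρ=(1,1,1,1).

λ_j+ρ reflected into Ā_23 (⟨·,θ^∨⟩≤23); 4-tuples as given:

  λ_1 → (2, 11, 3, 5) · λ_2 → (2, 11, 3, 5) · λ_3 → (2, 7, 11, 1) · λ_4 → (2, 11, 3, 5) · λ_5 → (2, 7, 11, 1) · λ_6 → (2, 11, 3, 5) · λ_7 → (2, 7, 11, 1) · λ_8 → (3, 3, 10, 6) · λ_9 → (1, 1, 13, 6) · λ_10 → (1, 1, 13, 6) · λ_11 → (3, 5, 12, 1) · λ_12 → (3, 5, 12, 1)

5 distinct reps among the 12 weights ⇒ 5 W_23-linkage classes:

[[1, 2, 4, 6], [3, 5, 7], [8], [9, 10], [11, 12]]


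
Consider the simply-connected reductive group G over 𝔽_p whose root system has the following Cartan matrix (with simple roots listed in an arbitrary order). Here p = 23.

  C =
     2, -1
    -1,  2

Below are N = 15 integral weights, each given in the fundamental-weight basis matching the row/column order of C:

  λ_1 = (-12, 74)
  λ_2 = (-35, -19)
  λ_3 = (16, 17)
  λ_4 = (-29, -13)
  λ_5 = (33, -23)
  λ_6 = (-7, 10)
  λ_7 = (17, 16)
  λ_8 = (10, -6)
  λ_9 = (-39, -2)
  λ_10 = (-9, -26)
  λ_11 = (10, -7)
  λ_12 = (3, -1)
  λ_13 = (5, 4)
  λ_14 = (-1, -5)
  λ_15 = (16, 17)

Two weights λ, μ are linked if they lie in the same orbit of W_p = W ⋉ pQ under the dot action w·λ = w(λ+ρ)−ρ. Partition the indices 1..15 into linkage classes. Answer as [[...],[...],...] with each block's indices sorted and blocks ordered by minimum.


C ↔ A_2 under row/col permutation; |W(A_2)| = 6.

W_23-reps of the 15 weights in Ā_23 (same 2-coord order as C):

  [1] (6, 5);  [2] (5, 6);  [3] (5, 6);  [4] (5, 6);  [5] (1, 11);  [6] (6, 5);  [7] (6, 5);  [8] (6, 5);  [9] (15, 7);  [10] (13, 2);  [11] (5, 6);  [12] (4, 0);  [13] (6, 5);  [14] (4, 0);  [15] (5, 6)

6 distinct reps among the 15 weights ⇒ 6 W_23-linkage classes:

[[1, 6, 7, 8, 13], [2, 3, 4, 11, 15], [5], [9], [10], [12, 14]]


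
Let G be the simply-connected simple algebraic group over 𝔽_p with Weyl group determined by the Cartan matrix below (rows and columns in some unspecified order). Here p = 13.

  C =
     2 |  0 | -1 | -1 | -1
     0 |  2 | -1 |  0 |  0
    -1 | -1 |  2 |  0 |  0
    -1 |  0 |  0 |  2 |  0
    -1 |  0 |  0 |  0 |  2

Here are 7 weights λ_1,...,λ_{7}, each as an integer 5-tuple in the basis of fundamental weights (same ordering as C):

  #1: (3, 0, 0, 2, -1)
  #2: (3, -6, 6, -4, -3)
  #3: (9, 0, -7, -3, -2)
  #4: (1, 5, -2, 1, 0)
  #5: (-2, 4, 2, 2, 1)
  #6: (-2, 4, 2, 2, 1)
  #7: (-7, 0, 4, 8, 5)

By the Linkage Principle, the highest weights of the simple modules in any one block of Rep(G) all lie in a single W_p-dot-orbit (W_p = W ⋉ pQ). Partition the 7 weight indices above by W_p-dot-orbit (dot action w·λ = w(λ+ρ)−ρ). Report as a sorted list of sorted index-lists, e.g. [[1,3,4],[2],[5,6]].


Root system D_5: the 5×5 matrix C matches after relabeling.

Folding the 7 weights λ_j+ρ into Ā_13 (reps in the given 5-coord order):

  1: (4, 1, 0, 3, 0) · 2: (1, 5, 1, 2, 1) · 3: (1, 5, 1, 2, 1) · 4: (1, 5, 1, 2, 1) · 5: (1, 5, 1, 2, 1) · 6: (1, 5, 1, 2, 1) · 7: (4, 1, 0, 3, 0)

Linkage partition of the 7 weights (2 classes, p=13):

[[1, 7], [2, 3, 4, 5, 6]]


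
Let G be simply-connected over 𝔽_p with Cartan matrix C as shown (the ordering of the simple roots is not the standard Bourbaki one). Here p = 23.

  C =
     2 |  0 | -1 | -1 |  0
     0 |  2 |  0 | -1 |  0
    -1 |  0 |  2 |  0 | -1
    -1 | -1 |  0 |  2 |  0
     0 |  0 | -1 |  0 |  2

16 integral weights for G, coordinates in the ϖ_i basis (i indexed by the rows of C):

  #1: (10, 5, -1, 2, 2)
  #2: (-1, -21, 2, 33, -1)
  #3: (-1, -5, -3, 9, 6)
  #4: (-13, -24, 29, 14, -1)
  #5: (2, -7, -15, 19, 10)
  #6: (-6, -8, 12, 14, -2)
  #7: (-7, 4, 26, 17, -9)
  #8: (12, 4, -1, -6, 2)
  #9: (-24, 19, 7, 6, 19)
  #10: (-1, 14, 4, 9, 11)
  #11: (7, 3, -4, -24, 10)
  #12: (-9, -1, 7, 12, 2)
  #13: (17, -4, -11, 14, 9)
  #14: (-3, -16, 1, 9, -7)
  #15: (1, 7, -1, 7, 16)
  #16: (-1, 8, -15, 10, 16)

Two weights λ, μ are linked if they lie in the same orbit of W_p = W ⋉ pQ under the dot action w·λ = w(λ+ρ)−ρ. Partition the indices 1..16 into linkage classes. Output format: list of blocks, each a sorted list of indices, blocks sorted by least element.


Dynkin diagram of C (from the 8 off-diagonal −1 entries): A_5.

Ā_23 reps of the 16 weights (A_5, coords as presented):

  1: (11, 6, 0, 3, 3);  2: (11, 6, 0, 3, 3);  3: (2, 4, 0, 4, 5);  4: (8, 0, 0, 5, 3);  5: (11, 6, 0, 3, 3);  6: (5, 7, 7, 3, 1);  7: (2, 4, 0, 4, 5);  8: (8, 0, 0, 5, 3);  9: (8, 5, 3, 3, 4);  10: (2, 4, 0, 4, 5);  11: (8, 5, 3, 3, 4);  12: (8, 0, 0, 5, 3);  13: (8, 0, 0, 5, 3);  14: (2, 4, 0, 4, 5);  15: (2, 4, 0, 4, 5);  16: (11, 6, 0, 3, 3)

Grouping the 16 weights by Ā_23-representative: 5 linkage classes.

[[1, 2, 5, 16], [3, 7, 10, 14, 15], [4, 8, 12, 13], [6], [9, 11]]


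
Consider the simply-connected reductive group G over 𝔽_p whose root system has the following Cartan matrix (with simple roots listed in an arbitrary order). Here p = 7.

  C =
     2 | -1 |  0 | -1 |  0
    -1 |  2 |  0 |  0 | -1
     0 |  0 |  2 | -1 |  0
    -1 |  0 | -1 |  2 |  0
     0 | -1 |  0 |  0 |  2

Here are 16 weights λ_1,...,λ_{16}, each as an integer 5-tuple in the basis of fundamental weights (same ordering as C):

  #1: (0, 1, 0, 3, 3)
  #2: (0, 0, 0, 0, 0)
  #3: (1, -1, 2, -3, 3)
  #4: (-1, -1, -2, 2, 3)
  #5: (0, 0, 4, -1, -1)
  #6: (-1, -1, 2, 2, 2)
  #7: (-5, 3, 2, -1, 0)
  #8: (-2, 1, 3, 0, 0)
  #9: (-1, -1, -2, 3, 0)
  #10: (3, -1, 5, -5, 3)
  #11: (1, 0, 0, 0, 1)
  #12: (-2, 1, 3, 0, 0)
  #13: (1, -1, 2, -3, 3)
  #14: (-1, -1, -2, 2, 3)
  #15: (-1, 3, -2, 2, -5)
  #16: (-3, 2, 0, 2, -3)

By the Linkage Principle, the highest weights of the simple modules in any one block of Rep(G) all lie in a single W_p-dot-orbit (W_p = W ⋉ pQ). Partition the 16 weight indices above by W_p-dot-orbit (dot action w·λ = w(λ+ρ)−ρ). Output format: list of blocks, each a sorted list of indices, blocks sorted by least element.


C ↔ A_5 under row/col permutation; |W(A_5)| = 720.

Ā_7 reps of the 16 weights (A_5, coords as presented):

  λ_1 → (1, 1, 4, 0, 1)
  λ_2 → (1, 1, 1, 1, 1)
  λ_3 → (0, 0, 1, 2, 4)
  λ_4 → (0, 0, 1, 2, 4)
  λ_5 → (1, 1, 5, 0, 0)
  λ_6 → (0, 0, 1, 3, 1)
  λ_7 → (0, 0, 1, 3, 1)
  λ_8 → (1, 1, 4, 0, 1)
  λ_9 → (0, 0, 1, 3, 1)
  λ_10 → (0, 0, 1, 3, 1)
  λ_11 → (2, 1, 1, 1, 2)
  λ_12 → (1, 1, 4, 0, 1)
  λ_13 → (0, 0, 1, 2, 4)
  λ_14 → (0, 0, 1, 2, 4)
  λ_15 → (0, 0, 1, 2, 4)
  λ_16 → (1, 1, 1, 1, 1)

6 distinct reps among the 16 weights ⇒ 6 W_7-linkage classes:

[[1, 8, 12], [2, 16], [3, 4, 13, 14, 15], [5], [6, 7, 9, 10], [11]]


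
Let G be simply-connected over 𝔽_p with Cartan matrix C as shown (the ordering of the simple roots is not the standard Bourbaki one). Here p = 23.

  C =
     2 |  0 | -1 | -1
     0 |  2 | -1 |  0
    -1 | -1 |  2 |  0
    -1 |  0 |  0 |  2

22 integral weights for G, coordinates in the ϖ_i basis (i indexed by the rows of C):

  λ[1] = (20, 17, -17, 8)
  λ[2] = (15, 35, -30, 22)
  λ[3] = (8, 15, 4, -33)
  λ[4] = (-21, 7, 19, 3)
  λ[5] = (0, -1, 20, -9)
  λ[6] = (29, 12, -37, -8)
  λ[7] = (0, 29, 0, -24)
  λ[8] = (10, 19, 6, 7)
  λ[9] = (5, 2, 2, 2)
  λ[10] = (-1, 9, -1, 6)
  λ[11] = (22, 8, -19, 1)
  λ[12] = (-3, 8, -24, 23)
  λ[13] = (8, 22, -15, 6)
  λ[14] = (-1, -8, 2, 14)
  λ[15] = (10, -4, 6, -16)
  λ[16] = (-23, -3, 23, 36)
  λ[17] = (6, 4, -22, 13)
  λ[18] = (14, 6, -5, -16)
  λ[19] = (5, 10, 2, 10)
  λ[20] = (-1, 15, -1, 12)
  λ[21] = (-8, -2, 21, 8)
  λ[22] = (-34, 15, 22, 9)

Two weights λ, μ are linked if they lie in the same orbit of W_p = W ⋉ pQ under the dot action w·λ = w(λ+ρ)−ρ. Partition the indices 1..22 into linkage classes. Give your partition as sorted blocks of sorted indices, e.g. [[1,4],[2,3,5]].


A_4 Cartan matrix, 4 simple roots permuted; ρ=(1,1,1,1).

W_23-reps of the 22 weights in Ā_23 (same 4-coord order as C):

    [1] (5, 7, 9, 0)
    [2] (0, 10, 0, 7)
    [3] (5, 7, 9, 0)
    [4] (4, 3, 0, 11)
    [5] (7, 0, 14, 1)
    [6] (0, 10, 0, 7)
    [7] (7, 0, 14, 1)
    [8] (4, 3, 0, 11)
    [9] (6, 3, 3, 3)
    [10] (0, 10, 0, 7)
    [11] (5, 7, 9, 0)
    [12] (7, 0, 14, 1)
    [13] (5, 7, 9, 0)
    [14] (4, 3, 0, 11)
    [15] (4, 3, 0, 11)
    [16] (7, 0, 14, 1)
    [17] (5, 7, 9, 0)
    [18] (4, 3, 0, 11)
    [19] (6, 3, 3, 3)
    [20] (0, 10, 0, 7)
    [21] (7, 0, 14, 1)
    [22] (0, 10, 0, 7)

5 distinct reps among the 22 weights ⇒ 5 W_23-linkage classes:

[[1, 3, 11, 13, 17], [2, 6, 10, 20, 22], [4, 8, 14, 15, 18], [5, 7, 12, 16, 21], [9, 19]]


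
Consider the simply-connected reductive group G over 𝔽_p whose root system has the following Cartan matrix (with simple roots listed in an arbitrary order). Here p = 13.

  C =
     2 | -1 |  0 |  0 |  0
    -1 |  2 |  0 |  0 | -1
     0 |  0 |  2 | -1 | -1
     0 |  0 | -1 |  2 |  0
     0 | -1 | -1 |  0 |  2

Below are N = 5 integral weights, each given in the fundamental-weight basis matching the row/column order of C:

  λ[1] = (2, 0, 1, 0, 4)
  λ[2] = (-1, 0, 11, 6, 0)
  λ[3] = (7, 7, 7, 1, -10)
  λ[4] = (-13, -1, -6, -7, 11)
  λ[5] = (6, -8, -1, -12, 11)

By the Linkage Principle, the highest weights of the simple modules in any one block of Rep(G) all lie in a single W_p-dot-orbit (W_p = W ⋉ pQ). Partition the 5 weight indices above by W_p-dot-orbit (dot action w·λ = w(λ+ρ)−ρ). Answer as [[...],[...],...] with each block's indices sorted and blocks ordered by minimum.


Root system A_5: the 5×5 matrix C matches after relabeling.

Ā_13 reps of the 5 weights (A_5, coords as presented):

  [1] (3, 1, 2, 1, 5)
  [2] (0, 1, 5, 0, 6)
  [3] (3, 1, 2, 1, 5)
  [4] (0, 1, 5, 0, 6)
  [5] (0, 1, 5, 0, 6)

Grouping the 5 weights by Ā_13-representative: 2 linkage classes.

[[1, 3], [2, 4, 5]]


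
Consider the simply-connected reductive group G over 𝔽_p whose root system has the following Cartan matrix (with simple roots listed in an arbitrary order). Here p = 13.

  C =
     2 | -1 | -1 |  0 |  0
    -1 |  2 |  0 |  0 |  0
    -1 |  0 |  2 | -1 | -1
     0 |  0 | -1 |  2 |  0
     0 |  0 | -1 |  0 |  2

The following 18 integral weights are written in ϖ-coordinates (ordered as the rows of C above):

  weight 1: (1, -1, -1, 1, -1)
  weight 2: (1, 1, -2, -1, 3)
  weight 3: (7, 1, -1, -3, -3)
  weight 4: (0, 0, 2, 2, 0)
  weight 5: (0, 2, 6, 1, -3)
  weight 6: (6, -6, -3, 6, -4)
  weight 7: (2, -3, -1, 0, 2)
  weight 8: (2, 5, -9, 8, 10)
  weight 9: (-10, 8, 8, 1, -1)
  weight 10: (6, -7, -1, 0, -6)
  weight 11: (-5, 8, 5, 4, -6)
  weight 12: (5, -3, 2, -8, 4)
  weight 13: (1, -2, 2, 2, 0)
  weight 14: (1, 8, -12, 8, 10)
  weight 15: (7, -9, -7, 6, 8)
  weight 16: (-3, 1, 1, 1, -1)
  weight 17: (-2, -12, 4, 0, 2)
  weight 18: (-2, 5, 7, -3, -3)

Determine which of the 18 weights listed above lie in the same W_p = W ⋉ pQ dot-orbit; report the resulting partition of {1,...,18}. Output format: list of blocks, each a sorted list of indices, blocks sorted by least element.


Root system D_5: the 5×5 matrix C matches after relabeling.

Ā_13 reps of the 18 weights (D_5, coords as presented):

  λ_1+ρ ↦ (2, 0, 0, 2, 0) · λ_2+ρ ↦ (1, 2, 0, 1, 3) · λ_3+ρ ↦ (3, 2, 0, 2, 2) · λ_4+ρ ↦ (1, 1, 3, 3, 1) · λ_5+ρ ↦ (3, 2, 0, 2, 2) · λ_6+ρ ↦ (3, 2, 0, 2, 2) · λ_7+ρ ↦ (1, 2, 0, 1, 3) · λ_8+ρ ↦ (1, 2, 0, 1, 3) · λ_9+ρ ↦ (2, 0, 0, 2, 0) · λ_10+ρ ↦ (1, 2, 0, 1, 3) · λ_11+ρ ↦ (3, 2, 0, 2, 2) · λ_12+ρ ↦ (1, 1, 3, 3, 1) · λ_13+ρ ↦ (1, 1, 3, 3, 1) · λ_14+ρ ↦ (2, 0, 0, 2, 0) · λ_15+ρ ↦ (1, 2, 0, 1, 3) · λ_16+ρ ↦ (2, 0, 0, 2, 0) · λ_17+ρ ↦ (1, 1, 3, 3, 1) · λ_18+ρ ↦ (3, 2, 0, 2, 2)

4 distinct reps among the 18 weights ⇒ 4 W_13-linkage classes:

[[1, 9, 14, 16], [2, 7, 8, 10, 15], [3, 5, 6, 11, 18], [4, 12, 13, 17]]


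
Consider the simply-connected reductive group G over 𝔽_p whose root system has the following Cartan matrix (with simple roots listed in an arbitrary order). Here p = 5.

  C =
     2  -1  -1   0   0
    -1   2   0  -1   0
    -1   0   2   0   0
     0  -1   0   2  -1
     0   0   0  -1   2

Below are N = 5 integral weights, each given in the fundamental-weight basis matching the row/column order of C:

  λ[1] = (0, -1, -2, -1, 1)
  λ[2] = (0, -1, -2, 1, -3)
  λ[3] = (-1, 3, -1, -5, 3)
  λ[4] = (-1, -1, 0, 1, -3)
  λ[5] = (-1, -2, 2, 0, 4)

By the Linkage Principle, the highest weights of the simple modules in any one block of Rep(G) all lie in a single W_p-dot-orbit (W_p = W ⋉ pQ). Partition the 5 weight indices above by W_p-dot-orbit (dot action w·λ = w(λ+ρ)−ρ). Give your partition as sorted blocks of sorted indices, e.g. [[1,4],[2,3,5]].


Root system A_5: the 5×5 matrix C matches after relabeling.

λ_j+ρ reflected into Ā_5 (⟨·,θ^∨⟩≤5); 5-tuples as given:

  [1] (0, 0, 1, 0, 2);  [2] (0, 0, 1, 0, 2);  [3] (0, 0, 0, 4, 0);  [4] (0, 0, 1, 0, 2);  [5] (0, 0, 1, 0, 2)

2 distinct reps among the 5 weights ⇒ 2 W_5-linkage classes:

[[1, 2, 4, 5], [3]]


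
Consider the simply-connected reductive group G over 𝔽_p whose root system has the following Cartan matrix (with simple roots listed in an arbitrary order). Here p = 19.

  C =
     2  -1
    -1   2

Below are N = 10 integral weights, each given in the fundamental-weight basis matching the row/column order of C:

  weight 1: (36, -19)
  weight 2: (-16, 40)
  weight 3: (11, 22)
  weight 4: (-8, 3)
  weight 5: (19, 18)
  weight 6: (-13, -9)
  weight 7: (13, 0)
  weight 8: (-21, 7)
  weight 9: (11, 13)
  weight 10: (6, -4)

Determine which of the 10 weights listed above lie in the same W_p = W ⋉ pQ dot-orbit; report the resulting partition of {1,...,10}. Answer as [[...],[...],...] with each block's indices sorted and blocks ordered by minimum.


Dynkin diagram of C (from the 2 off-diagonal −1 entries): A_2.

Alcove-folded reps (p=19, 10 weights, presented ϖ-order):

  1: (1, 0) · 2: (4, 3) · 3: (4, 3) · 4: (4, 3) · 5: (1, 0) · 6: (7, 11) · 7: (14, 1) · 8: (7, 11) · 9: (5, 7) · 10: (4, 3)

Grouping the 10 weights by Ā_19-representative: 5 linkage classes.

[[1, 5], [2, 3, 4, 10], [6, 8], [7], [9]]


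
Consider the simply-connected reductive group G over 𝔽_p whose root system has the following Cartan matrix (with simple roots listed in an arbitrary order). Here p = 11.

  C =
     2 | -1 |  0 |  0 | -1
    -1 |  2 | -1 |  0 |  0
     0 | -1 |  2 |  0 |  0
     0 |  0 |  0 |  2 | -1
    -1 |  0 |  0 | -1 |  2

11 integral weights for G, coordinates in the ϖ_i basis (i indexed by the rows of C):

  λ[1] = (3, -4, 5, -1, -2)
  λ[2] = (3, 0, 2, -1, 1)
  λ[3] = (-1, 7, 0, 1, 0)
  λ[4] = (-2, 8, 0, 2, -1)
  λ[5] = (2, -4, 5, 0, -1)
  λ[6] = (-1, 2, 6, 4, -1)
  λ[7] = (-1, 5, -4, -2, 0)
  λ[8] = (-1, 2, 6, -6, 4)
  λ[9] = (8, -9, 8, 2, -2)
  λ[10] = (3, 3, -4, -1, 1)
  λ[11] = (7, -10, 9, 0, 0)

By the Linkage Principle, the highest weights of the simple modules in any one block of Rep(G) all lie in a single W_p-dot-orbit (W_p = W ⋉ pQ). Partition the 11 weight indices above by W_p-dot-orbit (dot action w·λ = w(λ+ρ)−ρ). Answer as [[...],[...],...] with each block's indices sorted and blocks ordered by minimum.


Root system A_5: the 5×5 matrix C matches after relabeling.

λ_j+ρ reflected into Ā_11 (⟨·,θ^∨⟩≤11); 5-tuples as given:

  1: (0, 3, 3, 1, 0);  2: (4, 1, 3, 0, 2);  3: (0, 8, 0, 1, 1);  4: (0, 8, 0, 1, 1);  5: (0, 3, 3, 1, 0);  6: (0, 3, 3, 1, 0);  7: (0, 3, 3, 1, 0);  8: (0, 3, 3, 1, 0);  9: (0, 8, 0, 1, 1);  10: (4, 1, 3, 0, 2);  11: (1, 8, 1, 1, 0)

Grouping the 11 weights by Ā_11-representative: 4 linkage classes.

[[1, 5, 6, 7, 8], [2, 10], [3, 4, 9], [11]]


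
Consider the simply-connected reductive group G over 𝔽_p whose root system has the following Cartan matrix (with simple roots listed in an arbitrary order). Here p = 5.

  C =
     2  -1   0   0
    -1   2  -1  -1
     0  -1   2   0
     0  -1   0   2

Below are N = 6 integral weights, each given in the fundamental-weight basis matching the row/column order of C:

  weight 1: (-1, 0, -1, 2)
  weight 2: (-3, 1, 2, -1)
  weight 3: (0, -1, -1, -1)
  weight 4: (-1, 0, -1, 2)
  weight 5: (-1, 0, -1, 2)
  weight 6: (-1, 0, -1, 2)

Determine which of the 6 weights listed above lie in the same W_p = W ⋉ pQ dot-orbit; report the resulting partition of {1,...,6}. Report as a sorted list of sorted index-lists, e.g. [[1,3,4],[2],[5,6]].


C ↔ D_4 under row/col permutation; |W(D_4)| = 192.

Ā_5 reps of the 6 weights (D_4, coords as presented):

  1: (0, 1, 0, 3);  2: (2, 0, 3, 0);  3: (1, 0, 0, 0);  4: (0, 1, 0, 3);  5: (0, 1, 0, 3);  6: (0, 1, 0, 3)

The 6 indices split into 3 linkage classes (same alcove rep ⇔ same W_5-dot-orbit):

[[1, 4, 5, 6], [2], [3]]


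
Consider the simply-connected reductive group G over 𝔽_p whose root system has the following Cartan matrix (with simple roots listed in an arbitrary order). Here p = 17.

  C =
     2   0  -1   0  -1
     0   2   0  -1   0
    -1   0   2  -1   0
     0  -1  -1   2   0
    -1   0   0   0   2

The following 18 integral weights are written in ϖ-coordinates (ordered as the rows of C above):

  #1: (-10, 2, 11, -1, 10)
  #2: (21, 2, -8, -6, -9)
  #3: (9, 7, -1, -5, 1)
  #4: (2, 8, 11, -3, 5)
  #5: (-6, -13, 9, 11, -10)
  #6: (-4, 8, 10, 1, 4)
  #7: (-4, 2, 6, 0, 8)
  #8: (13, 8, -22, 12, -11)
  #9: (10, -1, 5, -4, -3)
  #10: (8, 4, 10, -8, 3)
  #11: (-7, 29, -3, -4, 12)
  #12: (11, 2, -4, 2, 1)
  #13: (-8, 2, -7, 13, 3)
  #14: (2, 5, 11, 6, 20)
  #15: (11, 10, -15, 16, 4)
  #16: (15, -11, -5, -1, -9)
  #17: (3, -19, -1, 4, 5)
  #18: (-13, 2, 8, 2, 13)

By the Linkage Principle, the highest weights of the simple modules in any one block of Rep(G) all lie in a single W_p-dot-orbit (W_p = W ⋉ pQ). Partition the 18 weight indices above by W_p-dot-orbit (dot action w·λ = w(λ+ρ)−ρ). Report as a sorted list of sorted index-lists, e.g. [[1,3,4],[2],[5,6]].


Type A_5, rank 5, |W|=720; reorder rows/cols to standard.

Each λ_j+ρ reduced to Ā_17; 5-tuples below use C's row order:

  λ_1 → (9, 3, 3, 0, 2)
  λ_2 → (2, 2, 3, 2, 3)
  λ_3 → (6, 4, 4, 0, 2)
  λ_4 → (2, 2, 6, 2, 3)
  λ_5 → (5, 3, 0, 4, 0)
  λ_6 → (2, 2, 6, 2, 3)
  λ_7 → (3, 3, 4, 1, 6)
  λ_8 → (6, 4, 4, 0, 2)
  λ_9 → (9, 3, 3, 0, 2)
  λ_10 → (6, 4, 4, 0, 2)
  λ_11 → (2, 2, 6, 2, 3)
  λ_12 → (9, 3, 3, 0, 2)
  λ_13 → (3, 3, 4, 1, 6)
  λ_14 → (2, 2, 6, 2, 3)
  λ_15 → (9, 3, 3, 0, 2)
  λ_16 → (6, 4, 4, 0, 2)
  λ_17 → (6, 4, 4, 0, 2)
  λ_18 → (9, 3, 3, 0, 2)

6 distinct reps among the 18 weights ⇒ 6 W_17-linkage classes:

[[1, 9, 12, 15, 18], [2], [3, 8, 10, 16, 17], [4, 6, 11, 14], [5], [7, 13]]


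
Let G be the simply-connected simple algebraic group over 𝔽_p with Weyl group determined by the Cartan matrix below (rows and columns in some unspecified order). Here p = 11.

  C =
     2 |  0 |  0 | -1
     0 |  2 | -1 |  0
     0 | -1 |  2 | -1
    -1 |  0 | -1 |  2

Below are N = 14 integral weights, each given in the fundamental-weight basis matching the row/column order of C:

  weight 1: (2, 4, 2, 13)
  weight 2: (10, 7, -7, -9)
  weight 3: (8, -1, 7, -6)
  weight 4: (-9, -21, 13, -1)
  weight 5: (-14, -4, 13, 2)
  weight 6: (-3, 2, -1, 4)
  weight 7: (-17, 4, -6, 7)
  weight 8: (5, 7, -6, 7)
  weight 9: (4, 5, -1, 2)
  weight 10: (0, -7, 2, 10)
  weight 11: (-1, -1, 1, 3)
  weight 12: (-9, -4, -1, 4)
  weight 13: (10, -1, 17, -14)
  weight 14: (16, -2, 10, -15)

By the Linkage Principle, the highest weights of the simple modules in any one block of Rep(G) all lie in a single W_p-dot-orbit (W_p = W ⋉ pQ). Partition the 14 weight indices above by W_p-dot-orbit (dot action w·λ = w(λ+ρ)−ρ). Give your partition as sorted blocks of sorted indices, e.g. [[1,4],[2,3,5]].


Root system A_4: the 4×4 matrix C matches after relabeling.

W_11-reps of the 14 weights in Ā_11 (same 4-coord order as C):

  λ_1+ρ ↦ (2, 3, 0, 3)
  λ_2+ρ ↦ (0, 3, 2, 3)
  λ_3+ρ ↦ (3, 1, 2, 5)
  λ_4+ρ ↦ (0, 3, 2, 3)
  λ_5+ρ ↦ (3, 1, 2, 5)
  λ_6+ρ ↦ (2, 3, 0, 3)
  λ_7+ρ ↦ (2, 3, 0, 3)
  λ_8+ρ ↦ (0, 3, 2, 3)
  λ_9+ρ ↦ (2, 3, 0, 3)
  λ_10+ρ ↦ (3, 1, 2, 5)
  λ_11+ρ ↦ (0, 0, 2, 4)
  λ_12+ρ ↦ (2, 3, 0, 3)
  λ_13+ρ ↦ (0, 0, 2, 4)
  λ_14+ρ ↦ (3, 1, 2, 5)

Partition of {1..14} into 4 W_11-dot-orbits:

[[1, 6, 7, 9, 12], [2, 4, 8], [3, 5, 10, 14], [11, 13]]


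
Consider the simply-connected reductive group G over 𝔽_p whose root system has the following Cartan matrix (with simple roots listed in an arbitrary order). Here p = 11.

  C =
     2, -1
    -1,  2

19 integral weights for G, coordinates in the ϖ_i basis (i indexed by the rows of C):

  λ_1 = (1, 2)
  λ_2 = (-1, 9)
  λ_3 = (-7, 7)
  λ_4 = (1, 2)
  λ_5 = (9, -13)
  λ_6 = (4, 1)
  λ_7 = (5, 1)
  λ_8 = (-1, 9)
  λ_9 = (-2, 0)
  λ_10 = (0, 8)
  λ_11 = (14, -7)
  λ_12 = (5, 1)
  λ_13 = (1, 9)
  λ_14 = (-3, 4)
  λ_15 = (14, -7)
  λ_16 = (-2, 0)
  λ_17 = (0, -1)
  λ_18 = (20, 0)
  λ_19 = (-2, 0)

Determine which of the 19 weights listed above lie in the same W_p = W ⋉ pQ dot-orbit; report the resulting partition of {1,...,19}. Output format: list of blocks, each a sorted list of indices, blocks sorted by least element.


Root system A_2: the 2×2 matrix C matches after relabeling.

Alcove-folded reps (p=11, 19 weights, presented ϖ-order):

    [1] (2, 3)
    [2] (0, 10)
    [3] (6, 2)
    [4] (2, 3)
    [5] (1, 9)
    [6] (5, 2)
    [7] (6, 2)
    [8] (0, 10)
    [9] (1, 0)
    [10] (1, 9)
    [11] (5, 2)
    [12] (6, 2)
    [13] (1, 9)
    [14] (2, 3)
    [15] (5, 2)
    [16] (1, 0)
    [17] (1, 0)
    [18] (0, 10)
    [19] (1, 0)

The 19 indices split into 6 linkage classes (same alcove rep ⇔ same W_11-dot-orbit):

[[1, 4, 14], [2, 8, 18], [3, 7, 12], [5, 10, 13], [6, 11, 15], [9, 16, 17, 19]]


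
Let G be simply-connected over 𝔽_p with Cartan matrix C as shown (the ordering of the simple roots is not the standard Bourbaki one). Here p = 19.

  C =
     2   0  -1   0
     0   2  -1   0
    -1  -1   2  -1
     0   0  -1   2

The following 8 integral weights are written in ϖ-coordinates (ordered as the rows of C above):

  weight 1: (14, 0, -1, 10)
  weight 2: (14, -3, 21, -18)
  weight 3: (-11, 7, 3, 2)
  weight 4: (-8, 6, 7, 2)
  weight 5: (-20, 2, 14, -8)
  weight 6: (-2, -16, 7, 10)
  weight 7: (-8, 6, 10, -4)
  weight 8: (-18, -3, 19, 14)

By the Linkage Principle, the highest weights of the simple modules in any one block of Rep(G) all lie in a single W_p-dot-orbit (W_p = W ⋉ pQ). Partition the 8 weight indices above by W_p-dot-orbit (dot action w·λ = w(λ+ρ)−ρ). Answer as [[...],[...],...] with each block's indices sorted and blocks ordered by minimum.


Type D_4, rank 4, |W|=192; reorder rows/cols to standard.

W_19-reps of the 8 weights in Ā_19 (same 4-coord order as C):

  1: (7, 7, 1, 3)
  2: (1, 14, 1, 1)
  3: (4, 2, 3, 3)
  4: (7, 7, 1, 3)
  5: (7, 7, 1, 3)
  6: (7, 7, 1, 3)
  7: (7, 7, 1, 3)
  8: (1, 14, 1, 1)

These 8 weights hit 3 W_19-dot-orbits; sizes (5, 2, 1):

[[1, 4, 5, 6, 7], [2, 8], [3]]


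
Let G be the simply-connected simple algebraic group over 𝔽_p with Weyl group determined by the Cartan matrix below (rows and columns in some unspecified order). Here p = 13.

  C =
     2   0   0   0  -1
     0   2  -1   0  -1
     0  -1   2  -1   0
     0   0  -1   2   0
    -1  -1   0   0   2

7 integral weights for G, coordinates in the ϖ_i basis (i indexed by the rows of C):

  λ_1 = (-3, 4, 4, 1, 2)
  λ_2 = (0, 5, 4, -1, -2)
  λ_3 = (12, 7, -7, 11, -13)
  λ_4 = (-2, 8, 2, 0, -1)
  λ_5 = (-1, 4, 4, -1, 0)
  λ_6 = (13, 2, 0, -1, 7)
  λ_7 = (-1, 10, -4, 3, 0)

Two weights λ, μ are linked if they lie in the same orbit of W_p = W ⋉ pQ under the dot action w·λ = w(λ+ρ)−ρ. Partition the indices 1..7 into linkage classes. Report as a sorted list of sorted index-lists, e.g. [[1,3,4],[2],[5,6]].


C ↔ A_5 under row/col permutation; |W(A_5)| = 720.

W_13-reps of the 7 weights in Ā_13 (same 5-coord order as C):

  λ_1+ρ ↦ (0, 5, 5, 0, 1);  λ_2+ρ ↦ (0, 5, 5, 0, 1);  λ_3+ρ ↦ (1, 6, 4, 0, 1);  λ_4+ρ ↦ (0, 8, 3, 1, 1);  λ_5+ρ ↦ (0, 5, 5, 0, 1);  λ_6+ρ ↦ (0, 8, 3, 1, 1);  λ_7+ρ ↦ (0, 8, 3, 1, 1)

The 7 indices split into 3 linkage classes (same alcove rep ⇔ same W_13-dot-orbit):

[[1, 2, 5], [3], [4, 6, 7]]


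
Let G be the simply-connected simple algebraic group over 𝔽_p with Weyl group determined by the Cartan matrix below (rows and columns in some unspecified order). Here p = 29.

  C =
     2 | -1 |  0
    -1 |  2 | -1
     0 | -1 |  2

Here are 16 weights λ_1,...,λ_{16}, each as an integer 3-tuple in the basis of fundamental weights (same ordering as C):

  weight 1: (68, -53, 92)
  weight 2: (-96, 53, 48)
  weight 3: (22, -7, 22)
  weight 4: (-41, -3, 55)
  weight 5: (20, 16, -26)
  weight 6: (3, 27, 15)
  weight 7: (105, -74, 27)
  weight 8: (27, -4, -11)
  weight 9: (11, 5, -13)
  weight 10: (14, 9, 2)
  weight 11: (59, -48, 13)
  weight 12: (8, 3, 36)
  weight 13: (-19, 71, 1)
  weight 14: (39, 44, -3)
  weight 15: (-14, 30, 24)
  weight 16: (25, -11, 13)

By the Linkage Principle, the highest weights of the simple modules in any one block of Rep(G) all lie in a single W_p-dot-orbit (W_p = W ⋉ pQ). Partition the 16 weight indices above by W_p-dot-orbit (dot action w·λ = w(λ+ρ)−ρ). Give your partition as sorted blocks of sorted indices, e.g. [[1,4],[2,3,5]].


Type A_3, rank 3, |W|=24; reorder rows/cols to standard.

Ā_29 reps of the 16 weights (A_3, coords as presented):

    1: (6, 6, 6)
    2: (4, 8, 8)
    3: (6, 6, 6)
    4: (14, 2, 2)
    5: (4, 8, 8)
    6: (15, 10, 3)
    7: (15, 10, 3)
    8: (15, 10, 3)
    9: (6, 6, 6)
    10: (15, 10, 3)
    11: (14, 2, 2)
    12: (4, 8, 8)
    13: (14, 2, 2)
    14: (14, 2, 2)
    15: (14, 2, 2)
    16: (15, 10, 3)

The 16 indices split into 4 linkage classes (same alcove rep ⇔ same W_29-dot-orbit):

[[1, 3, 9], [2, 5, 12], [4, 11, 13, 14, 15], [6, 7, 8, 10, 16]]


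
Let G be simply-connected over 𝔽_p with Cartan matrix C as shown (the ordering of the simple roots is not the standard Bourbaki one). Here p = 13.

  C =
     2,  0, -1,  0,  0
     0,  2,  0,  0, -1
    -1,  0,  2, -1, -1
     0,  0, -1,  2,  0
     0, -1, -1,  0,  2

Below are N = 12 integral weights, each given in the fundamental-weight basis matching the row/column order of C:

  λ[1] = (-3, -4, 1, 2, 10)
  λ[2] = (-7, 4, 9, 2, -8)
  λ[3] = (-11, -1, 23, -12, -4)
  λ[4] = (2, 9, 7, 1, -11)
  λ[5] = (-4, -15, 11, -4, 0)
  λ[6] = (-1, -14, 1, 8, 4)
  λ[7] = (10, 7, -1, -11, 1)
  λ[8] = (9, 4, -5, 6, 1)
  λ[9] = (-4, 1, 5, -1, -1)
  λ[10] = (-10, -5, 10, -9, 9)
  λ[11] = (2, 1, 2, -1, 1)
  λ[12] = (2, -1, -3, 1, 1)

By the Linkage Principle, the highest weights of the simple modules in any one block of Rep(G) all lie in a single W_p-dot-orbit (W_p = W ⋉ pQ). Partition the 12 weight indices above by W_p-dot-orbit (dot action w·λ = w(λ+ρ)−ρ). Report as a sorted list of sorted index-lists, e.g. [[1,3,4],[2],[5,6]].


D_5 Cartan matrix, 5 simple roots permuted; ρ=(1,1,1,1,1).

Ā_13 reps of the 12 weights (D_5, coords as presented):

  λ_1 → (1, 0, 2, 0, 0)
  λ_2 → (3, 2, 3, 0, 0)
  λ_3 → (1, 0, 2, 0, 0)
  λ_4 → (1, 0, 2, 0, 0)
  λ_5 → (3, 0, 0, 3, 1)
  λ_6 → (3, 2, 3, 0, 0)
  λ_7 → (1, 0, 2, 0, 0)
  λ_8 → (3, 2, 3, 0, 0)
  λ_9 → (3, 2, 3, 0, 0)
  λ_10 → (1, 4, 2, 0, 2)
  λ_11 → (3, 2, 3, 0, 0)
  λ_12 → (1, 0, 2, 0, 0)

Linkage partition of the 12 weights (4 classes, p=13):

[[1, 3, 4, 7, 12], [2, 6, 8, 9, 11], [5], [10]]


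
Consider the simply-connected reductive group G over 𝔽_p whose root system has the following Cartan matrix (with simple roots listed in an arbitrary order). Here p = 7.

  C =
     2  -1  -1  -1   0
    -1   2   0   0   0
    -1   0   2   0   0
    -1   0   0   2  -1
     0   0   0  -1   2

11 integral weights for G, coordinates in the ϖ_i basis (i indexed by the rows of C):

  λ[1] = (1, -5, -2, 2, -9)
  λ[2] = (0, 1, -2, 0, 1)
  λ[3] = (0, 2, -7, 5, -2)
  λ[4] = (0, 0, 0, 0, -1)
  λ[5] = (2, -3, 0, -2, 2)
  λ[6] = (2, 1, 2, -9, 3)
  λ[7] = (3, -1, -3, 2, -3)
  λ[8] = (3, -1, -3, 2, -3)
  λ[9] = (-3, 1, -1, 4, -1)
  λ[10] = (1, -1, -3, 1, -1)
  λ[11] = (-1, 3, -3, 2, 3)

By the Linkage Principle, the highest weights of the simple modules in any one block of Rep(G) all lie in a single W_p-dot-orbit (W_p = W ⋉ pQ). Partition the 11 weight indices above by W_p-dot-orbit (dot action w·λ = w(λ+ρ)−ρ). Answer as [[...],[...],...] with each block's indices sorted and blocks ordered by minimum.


Root system D_5: the 5×5 matrix C matches after relabeling.

Alcove-folded reps (p=7, 11 weights, presented ϖ-order):

  1: (0, 2, 1, 1, 2);  2: (0, 2, 1, 1, 2);  3: (0, 2, 1, 1, 2);  4: (1, 1, 1, 1, 0);  5: (0, 2, 1, 1, 2);  6: (0, 2, 1, 1, 2);  7: (0, 0, 2, 2, 0);  8: (0, 0, 2, 2, 0);  9: (0, 0, 2, 2, 0);  10: (0, 0, 2, 2, 0);  11: (0, 0, 2, 2, 0)

Grouping the 11 weights by Ā_7-representative: 3 linkage classes.

[[1, 2, 3, 5, 6], [4], [7, 8, 9, 10, 11]]


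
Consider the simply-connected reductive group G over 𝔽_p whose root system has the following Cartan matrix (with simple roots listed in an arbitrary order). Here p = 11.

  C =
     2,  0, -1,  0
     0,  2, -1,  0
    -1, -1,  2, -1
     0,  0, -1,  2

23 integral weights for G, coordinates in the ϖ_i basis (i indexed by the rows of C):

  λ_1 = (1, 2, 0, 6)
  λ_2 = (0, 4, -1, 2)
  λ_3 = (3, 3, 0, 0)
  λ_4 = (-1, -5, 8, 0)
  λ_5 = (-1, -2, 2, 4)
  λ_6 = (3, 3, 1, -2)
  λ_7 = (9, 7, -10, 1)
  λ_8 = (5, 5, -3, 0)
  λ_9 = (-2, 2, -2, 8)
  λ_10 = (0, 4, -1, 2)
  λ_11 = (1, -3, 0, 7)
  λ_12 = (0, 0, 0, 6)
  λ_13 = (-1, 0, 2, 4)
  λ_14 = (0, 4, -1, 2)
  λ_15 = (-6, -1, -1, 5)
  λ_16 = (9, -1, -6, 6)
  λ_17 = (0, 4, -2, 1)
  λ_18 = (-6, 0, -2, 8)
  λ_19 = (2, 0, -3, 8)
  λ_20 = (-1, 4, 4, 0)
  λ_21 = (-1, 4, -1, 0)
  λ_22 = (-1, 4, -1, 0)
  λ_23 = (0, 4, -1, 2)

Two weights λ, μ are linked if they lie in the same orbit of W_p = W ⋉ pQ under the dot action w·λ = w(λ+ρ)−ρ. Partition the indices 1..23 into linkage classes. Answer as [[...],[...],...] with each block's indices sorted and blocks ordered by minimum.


Cartan matrix: type D_4 (|W|=192); un-permuting the 4 rows.

Ā_11 reps of the 23 weights (D_4, coords as presented):

  1: (0, 1, 2, 5) · 2: (1, 5, 0, 3) · 3: (4, 4, 1, 1) · 4: (0, 4, 1, 1) · 5: (0, 1, 2, 5) · 6: (4, 4, 1, 1) · 7: (1, 1, 1, 7) · 8: (4, 4, 1, 1) · 9: (1, 1, 1, 7) · 10: (1, 5, 0, 3) · 11: (1, 1, 1, 7) · 12: (1, 1, 1, 7) · 13: (0, 1, 2, 5) · 14: (1, 5, 0, 3) · 15: (0, 5, 0, 1) · 16: (4, 4, 1, 1) · 17: (0, 4, 1, 1) · 18: (1, 5, 0, 3) · 19: (1, 1, 1, 7) · 20: (0, 5, 0, 1) · 21: (0, 5, 0, 1) · 22: (0, 5, 0, 1) · 23: (1, 5, 0, 3)

6 distinct reps among the 23 weights ⇒ 6 W_11-linkage classes:

[[1, 5, 13], [2, 10, 14, 18, 23], [3, 6, 8, 16], [4, 17], [7, 9, 11, 12, 19], [15, 20, 21, 22]]


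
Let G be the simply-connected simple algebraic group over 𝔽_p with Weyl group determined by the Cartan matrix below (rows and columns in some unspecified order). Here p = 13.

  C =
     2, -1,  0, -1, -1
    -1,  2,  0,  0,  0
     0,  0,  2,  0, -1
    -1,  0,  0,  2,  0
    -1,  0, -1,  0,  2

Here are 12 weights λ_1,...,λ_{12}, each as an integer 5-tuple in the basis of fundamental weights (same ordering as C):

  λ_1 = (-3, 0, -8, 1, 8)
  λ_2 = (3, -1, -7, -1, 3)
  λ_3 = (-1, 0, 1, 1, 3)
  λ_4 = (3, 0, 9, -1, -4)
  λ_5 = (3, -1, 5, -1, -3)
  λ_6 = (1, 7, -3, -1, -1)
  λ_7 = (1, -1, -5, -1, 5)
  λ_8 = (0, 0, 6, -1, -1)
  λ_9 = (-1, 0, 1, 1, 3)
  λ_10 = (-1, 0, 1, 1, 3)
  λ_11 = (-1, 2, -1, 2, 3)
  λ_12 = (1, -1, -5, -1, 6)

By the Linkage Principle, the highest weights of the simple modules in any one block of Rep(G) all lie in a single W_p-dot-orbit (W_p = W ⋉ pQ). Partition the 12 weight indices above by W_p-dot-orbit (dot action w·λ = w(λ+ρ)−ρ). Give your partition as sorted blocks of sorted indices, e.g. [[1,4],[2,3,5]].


D_5 Cartan matrix, 5 simple roots permuted; ρ=(1,1,1,1,1).

Ā_13 reps of the 12 weights (D_5, coords as presented):

  λ_1+ρ ↦ (1, 1, 7, 0, 0) · λ_2+ρ ↦ (2, 0, 4, 0, 2) · λ_3+ρ ↦ (0, 1, 2, 2, 4) · λ_4+ρ ↦ (1, 1, 7, 0, 0) · λ_5+ρ ↦ (2, 0, 4, 0, 2) · λ_6+ρ ↦ (0, 8, 0, 0, 2) · λ_7+ρ ↦ (2, 0, 4, 0, 2) · λ_8+ρ ↦ (1, 1, 7, 0, 0) · λ_9+ρ ↦ (0, 1, 2, 2, 4) · λ_10+ρ ↦ (0, 1, 2, 2, 4) · λ_11+ρ ↦ (0, 3, 0, 3, 3) · λ_12+ρ ↦ (2, 0, 4, 0, 2)

These 12 weights hit 5 W_13-dot-orbits; sizes (3, 4, 3, 1, 1):

[[1, 4, 8], [2, 5, 7, 12], [3, 9, 10], [6], [11]]


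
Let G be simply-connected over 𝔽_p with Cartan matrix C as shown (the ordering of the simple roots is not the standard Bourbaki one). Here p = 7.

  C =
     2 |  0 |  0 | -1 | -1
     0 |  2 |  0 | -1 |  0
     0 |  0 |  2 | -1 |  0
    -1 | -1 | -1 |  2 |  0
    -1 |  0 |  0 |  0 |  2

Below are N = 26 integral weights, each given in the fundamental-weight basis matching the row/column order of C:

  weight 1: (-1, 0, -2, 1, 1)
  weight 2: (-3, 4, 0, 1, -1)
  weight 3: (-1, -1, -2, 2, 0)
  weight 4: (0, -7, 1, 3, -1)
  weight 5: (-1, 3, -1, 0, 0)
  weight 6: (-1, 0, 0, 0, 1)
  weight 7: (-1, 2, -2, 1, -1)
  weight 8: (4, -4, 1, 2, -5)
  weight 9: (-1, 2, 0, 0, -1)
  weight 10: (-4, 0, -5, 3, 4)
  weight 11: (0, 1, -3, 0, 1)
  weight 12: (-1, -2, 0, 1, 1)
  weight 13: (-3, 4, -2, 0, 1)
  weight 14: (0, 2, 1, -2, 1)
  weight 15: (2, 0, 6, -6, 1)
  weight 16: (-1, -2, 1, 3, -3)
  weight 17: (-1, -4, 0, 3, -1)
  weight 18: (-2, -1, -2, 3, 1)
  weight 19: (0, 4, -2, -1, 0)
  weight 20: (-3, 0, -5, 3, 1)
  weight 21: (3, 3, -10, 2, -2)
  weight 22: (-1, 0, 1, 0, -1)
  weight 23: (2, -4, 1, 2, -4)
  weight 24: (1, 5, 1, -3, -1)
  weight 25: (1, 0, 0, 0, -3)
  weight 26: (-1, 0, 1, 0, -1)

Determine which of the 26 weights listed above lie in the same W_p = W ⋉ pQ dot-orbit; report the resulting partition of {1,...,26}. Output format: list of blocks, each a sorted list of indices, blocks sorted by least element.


Dynkin diagram of C (from the 8 off-diagonal −1 entries): D_5.

λ_j+ρ reflected into Ā_7 (⟨·,θ^∨⟩≤7); 5-tuples as given:

  [1] (0, 1, 1, 1, 2);  [2] (0, 4, 0, 1, 1);  [3] (0, 0, 1, 2, 1);  [4] (0, 4, 0, 1, 1);  [5] (0, 4, 0, 1, 1);  [6] (0, 1, 1, 1, 2);  [7] (0, 3, 1, 1, 0);  [8] (0, 0, 1, 2, 1);  [9] (0, 3, 1, 1, 0);  [10] (0, 2, 1, 1, 2);  [11] (0, 1, 1, 1, 2);  [12] (0, 1, 1, 1, 2);  [13] (0, 3, 1, 1, 0);  [14] (0, 2, 1, 1, 2);  [15] (0, 3, 1, 1, 0);  [16] (0, 1, 2, 1, 0);  [17] (0, 3, 1, 1, 0);  [18] (0, 0, 1, 2, 1);  [19] (0, 4, 0, 1, 1);  [20] (0, 1, 2, 1, 0);  [21] (0, 0, 1, 2, 1);  [22] (0, 1, 2, 1, 0);  [23] (0, 2, 1, 1, 2);  [24] (0, 4, 0, 1, 1);  [25] (0, 1, 1, 1, 2);  [26] (0, 1, 2, 1, 0)

Partition of {1..26} into 6 W_7-dot-orbits:

[[1, 6, 11, 12, 25], [2, 4, 5, 19, 24], [3, 8, 18, 21], [7, 9, 13, 15, 17], [10, 14, 23], [16, 20, 22, 26]]


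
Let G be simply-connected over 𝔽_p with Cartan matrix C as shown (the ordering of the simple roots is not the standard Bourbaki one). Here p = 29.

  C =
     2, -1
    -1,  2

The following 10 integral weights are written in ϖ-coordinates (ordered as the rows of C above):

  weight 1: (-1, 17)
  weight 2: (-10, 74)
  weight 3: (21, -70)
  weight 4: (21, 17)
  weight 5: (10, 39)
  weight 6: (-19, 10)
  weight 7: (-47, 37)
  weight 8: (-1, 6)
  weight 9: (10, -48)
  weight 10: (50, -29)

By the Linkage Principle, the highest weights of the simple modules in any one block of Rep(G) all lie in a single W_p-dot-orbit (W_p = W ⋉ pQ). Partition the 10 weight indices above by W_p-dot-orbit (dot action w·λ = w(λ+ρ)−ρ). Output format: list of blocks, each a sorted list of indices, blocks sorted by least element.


C ↔ A_2 under row/col permutation; |W(A_2)| = 6.

Each λ_j+ρ reduced to Ā_29; 2-tuples below use C's row order:

  λ_1+ρ ↦ (0, 18);  λ_2+ρ ↦ (12, 9);  λ_3+ρ ↦ (11, 7);  λ_4+ρ ↦ (11, 7);  λ_5+ρ ↦ (11, 7);  λ_6+ρ ↦ (11, 7);  λ_7+ρ ↦ (12, 9);  λ_8+ρ ↦ (0, 7);  λ_9+ρ ↦ (11, 7);  λ_10+ρ ↦ (1, 6)

Grouping the 10 weights by Ā_29-representative: 5 linkage classes.

[[1], [2, 7], [3, 4, 5, 6, 9], [8], [10]]


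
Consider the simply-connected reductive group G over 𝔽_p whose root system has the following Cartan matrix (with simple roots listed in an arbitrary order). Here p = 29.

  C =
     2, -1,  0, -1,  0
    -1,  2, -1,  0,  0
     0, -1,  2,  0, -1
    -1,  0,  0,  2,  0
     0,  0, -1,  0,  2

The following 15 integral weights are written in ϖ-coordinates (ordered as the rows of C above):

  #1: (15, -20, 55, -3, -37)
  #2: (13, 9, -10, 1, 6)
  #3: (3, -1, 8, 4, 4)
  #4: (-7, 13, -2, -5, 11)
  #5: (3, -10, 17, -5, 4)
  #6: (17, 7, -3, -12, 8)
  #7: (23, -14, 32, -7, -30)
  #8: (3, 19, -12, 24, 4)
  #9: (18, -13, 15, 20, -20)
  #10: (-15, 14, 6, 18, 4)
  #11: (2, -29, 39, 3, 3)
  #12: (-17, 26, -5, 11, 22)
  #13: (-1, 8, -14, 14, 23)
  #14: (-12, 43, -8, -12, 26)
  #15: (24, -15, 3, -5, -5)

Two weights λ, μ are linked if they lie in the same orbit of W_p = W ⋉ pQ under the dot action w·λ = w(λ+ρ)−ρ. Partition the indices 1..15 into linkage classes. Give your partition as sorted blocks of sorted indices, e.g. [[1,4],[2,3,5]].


Root system A_5: the 5×5 matrix C matches after relabeling.

Each λ_j+ρ reduced to Ā_29; 5-tuples below use C's row order:

  λ_1 → (14, 1, 7, 2, 2)
  λ_2 → (14, 1, 7, 2, 2)
  λ_3 → (4, 0, 9, 5, 5)
  λ_4 → (4, 3, 1, 6, 11)
  λ_5 → (4, 0, 9, 5, 5)
  λ_6 → (7, 6, 2, 7, 3)
  λ_7 → (4, 0, 9, 5, 5)
  λ_8 → (4, 0, 9, 5, 5)
  λ_9 → (4, 3, 1, 6, 11)
  λ_10 → (14, 1, 7, 2, 2)
  λ_11 → (4, 3, 1, 6, 11)
  λ_12 → (1, 6, 4, 12, 2)
  λ_13 → (4, 0, 9, 5, 5)
  λ_14 → (7, 6, 2, 7, 3)
  λ_15 → (7, 0, 4, 4, 10)

6 distinct reps among the 15 weights ⇒ 6 W_29-linkage classes:

[[1, 2, 10], [3, 5, 7, 8, 13], [4, 9, 11], [6, 14], [12], [15]]
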